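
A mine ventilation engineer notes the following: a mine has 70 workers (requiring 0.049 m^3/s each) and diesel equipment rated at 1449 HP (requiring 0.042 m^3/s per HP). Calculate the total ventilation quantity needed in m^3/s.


64.288 m^3/s

Airflow for workers:
Q_people = 70 * 0.049 = 3.43 m^3/s
Airflow for diesel equipment:
Q_diesel = 1449 * 0.042 = 60.858 m^3/s
Total ventilation:
Q_total = 3.43 + 60.858
= 64.288 m^3/s


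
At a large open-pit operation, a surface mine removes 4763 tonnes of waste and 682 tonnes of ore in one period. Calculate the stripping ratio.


Stripping ratio = waste tonnage / ore tonnage
= 4763 / 682
= 6.9839

6.9839


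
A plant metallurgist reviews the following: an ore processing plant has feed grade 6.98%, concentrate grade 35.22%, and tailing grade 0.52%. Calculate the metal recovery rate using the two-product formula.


Using the two-product formula:
R = 100 * c * (f - t) / (f * (c - t))
Numerator = 100 * 35.22 * (6.98 - 0.52)
= 100 * 35.22 * 6.46
= 22752.12
Denominator = 6.98 * (35.22 - 0.52)
= 6.98 * 34.7
= 242.206
R = 22752.12 / 242.206
= 93.9371%

93.9371%


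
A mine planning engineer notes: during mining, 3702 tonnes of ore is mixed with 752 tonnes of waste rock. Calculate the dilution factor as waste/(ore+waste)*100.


16.8837%

Total material = ore + waste
= 3702 + 752 = 4454 tonnes
Dilution = waste / total * 100
= 752 / 4454 * 100
= 0.1688370004 * 100
= 16.8837%


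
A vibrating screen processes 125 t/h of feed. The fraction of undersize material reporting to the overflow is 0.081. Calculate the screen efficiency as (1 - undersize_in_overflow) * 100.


91.9%

Screen efficiency = (1 - fraction of undersize in overflow) * 100
= (1 - 0.081) * 100
= 0.919 * 100
= 91.9%


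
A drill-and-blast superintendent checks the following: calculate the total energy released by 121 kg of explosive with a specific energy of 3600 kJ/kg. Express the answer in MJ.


Energy = mass * specific_energy / 1000
= 121 * 3600 / 1000
= 435600 / 1000
= 435.6 MJ

435.6 MJ


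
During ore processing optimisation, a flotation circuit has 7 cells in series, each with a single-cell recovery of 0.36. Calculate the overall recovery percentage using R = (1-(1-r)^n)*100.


95.602%

Complement of single-cell recovery:
1 - r = 1 - 0.36 = 0.64
Raise to power n:
(1 - r)^7 = 0.64^7 = 0.04398046511
Overall recovery:
R = (1 - 0.04398046511) * 100
= 95.602%


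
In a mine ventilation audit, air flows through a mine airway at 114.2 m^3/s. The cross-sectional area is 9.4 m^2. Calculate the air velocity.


Velocity = flow rate / cross-sectional area
= 114.2 / 9.4
= 12.1489 m/s

12.1489 m/s


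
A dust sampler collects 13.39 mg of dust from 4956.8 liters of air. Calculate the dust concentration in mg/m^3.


Convert liters to m^3: 1 m^3 = 1000 L
Concentration = mass / volume * 1000
= 13.39 / 4956.8 * 1000
= 0.002701339574 * 1000
= 2.7013 mg/m^3

2.7013 mg/m^3


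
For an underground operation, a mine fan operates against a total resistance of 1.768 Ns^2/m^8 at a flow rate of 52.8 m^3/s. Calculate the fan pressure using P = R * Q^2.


Compute Q^2:
Q^2 = 52.8^2 = 2787.84
Compute pressure:
P = R * Q^2 = 1.768 * 2787.84
= 4928.9011 Pa

4928.9011 Pa


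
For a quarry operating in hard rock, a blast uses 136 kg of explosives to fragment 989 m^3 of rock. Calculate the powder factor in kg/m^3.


0.1375 kg/m^3

Powder factor = explosive mass / rock volume
= 136 / 989
= 0.1375 kg/m^3


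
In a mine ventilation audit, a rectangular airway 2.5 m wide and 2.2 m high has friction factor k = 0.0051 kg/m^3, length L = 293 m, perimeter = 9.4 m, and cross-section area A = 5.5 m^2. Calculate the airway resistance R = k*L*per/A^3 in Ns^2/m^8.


Compute the numerator:
k * L * per = 0.0051 * 293 * 9.4
= 14.04642
Compute the denominator:
A^3 = 5.5^3 = 166.375
Resistance:
R = 14.04642 / 166.375
= 0.0844 Ns^2/m^8

0.0844 Ns^2/m^8


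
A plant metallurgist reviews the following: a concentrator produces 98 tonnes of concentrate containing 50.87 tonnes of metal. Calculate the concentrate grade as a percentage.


51.9082%

Grade = (metal in concentrate / concentrate mass) * 100
= (50.87 / 98) * 100
= 0.5190816327 * 100
= 51.9082%


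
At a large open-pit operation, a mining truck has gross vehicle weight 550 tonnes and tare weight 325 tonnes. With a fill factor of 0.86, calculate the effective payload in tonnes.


Maximum payload = gross - tare
= 550 - 325 = 225 tonnes
Effective payload = max payload * fill factor
= 225 * 0.86
= 193.5 tonnes

193.5 tonnes


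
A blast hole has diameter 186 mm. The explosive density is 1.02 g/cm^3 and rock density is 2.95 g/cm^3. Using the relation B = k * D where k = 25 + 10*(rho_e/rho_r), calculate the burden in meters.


First, compute k:
rho_e / rho_r = 1.02 / 2.95 = 0.3457627119
k = 25 + 10 * 0.3457627119 = 28.45762712
Then, compute burden:
B = k * D / 1000 = 28.45762712 * 186 / 1000
= 5293.118644 / 1000
= 5.2931 m

5.2931 m


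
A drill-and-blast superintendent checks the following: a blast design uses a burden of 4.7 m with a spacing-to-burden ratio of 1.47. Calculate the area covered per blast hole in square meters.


First, find the spacing:
Spacing = burden * ratio = 4.7 * 1.47
= 6.909 m
Then, calculate the area:
Area = burden * spacing = 4.7 * 6.909
= 32.4723 m^2

32.4723 m^2


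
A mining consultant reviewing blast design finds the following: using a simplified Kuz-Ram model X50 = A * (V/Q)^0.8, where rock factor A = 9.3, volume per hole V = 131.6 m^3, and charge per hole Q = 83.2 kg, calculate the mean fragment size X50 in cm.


13.4211 cm

Compute V/Q:
V/Q = 131.6 / 83.2 = 1.581730769
Raise to the power 0.8:
(V/Q)^0.8 = 1.581730769^0.8 = 1.443131979
Multiply by A:
X50 = 9.3 * 1.443131979
= 13.4211 cm


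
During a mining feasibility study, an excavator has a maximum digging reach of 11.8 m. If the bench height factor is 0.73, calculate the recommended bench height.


Bench height = reach * factor
= 11.8 * 0.73
= 8.614 m

8.614 m


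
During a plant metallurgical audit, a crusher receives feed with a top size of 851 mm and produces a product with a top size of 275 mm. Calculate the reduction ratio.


Reduction ratio = feed size / product size
= 851 / 275
= 3.0945

3.0945


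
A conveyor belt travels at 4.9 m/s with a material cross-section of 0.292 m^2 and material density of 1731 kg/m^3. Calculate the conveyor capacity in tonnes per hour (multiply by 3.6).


Volumetric flow = speed * area
= 4.9 * 0.292 = 1.4308 m^3/s
Mass flow = volumetric * density
= 1.4308 * 1731 = 2476.7148 kg/s
Convert to t/h: multiply by 3.6
Capacity = 2476.7148 * 3.6
= 8916.1733 t/h

8916.1733 t/h


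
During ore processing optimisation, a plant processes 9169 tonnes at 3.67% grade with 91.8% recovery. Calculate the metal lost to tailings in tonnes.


Total metal in feed:
= 9169 * 3.67 / 100 = 336.5023 tonnes
Metal recovered:
= 336.5023 * 91.8 / 100 = 308.9091114 tonnes
Metal lost to tailings:
= 336.5023 - 308.9091114
= 27.5932 tonnes

27.5932 tonnes


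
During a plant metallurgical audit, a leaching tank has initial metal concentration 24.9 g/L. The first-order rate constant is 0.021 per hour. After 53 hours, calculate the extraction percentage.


67.1428%

Compute the exponent:
-k * t = -0.021 * 53 = -1.113
Remaining concentration:
C = 24.9 * exp(-1.113)
= 24.9 * 0.3285717657
= 8.181436967 g/L
Extracted = 24.9 - 8.181436967 = 16.71856303 g/L
Extraction % = 16.71856303 / 24.9 * 100
= 67.1428%


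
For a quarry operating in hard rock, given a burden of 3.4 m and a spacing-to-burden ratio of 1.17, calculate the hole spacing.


Spacing = burden * ratio
= 3.4 * 1.17
= 3.978 m

3.978 m


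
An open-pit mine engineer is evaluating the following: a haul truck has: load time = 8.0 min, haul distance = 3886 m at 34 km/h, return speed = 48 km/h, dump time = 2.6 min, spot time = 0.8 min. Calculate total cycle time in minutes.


Convert haul speed to m/min: 34 * 1000/60 = 566.6666667 m/min
Haul time = 3886 / 566.6666667 = 6.857647059 min
Convert return speed to m/min: 48 * 1000/60 = 800 m/min
Return time = 3886 / 800 = 4.8575 min
Total cycle time:
= 8.0 + 6.857647059 + 2.6 + 4.8575 + 0.8
= 23.1151 min

23.1151 min


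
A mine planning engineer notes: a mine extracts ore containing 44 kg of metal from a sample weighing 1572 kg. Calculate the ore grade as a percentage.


2.799%

Ore grade = (metal mass / ore mass) * 100
= (44 / 1572) * 100
= 0.02798982188 * 100
= 2.799%


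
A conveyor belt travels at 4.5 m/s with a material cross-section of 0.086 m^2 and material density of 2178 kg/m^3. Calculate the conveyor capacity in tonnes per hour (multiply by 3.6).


Volumetric flow = speed * area
= 4.5 * 0.086 = 0.387 m^3/s
Mass flow = volumetric * density
= 0.387 * 2178 = 842.886 kg/s
Convert to t/h: multiply by 3.6
Capacity = 842.886 * 3.6
= 3034.3896 t/h

3034.3896 t/h


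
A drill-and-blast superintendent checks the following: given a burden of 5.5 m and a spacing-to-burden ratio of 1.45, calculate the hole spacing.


Spacing = burden * ratio
= 5.5 * 1.45
= 7.975 m

7.975 m


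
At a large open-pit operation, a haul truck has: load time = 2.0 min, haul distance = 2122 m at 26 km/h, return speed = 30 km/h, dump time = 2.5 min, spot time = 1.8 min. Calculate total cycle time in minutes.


15.4409 min

Convert haul speed to m/min: 26 * 1000/60 = 433.3333333 m/min
Haul time = 2122 / 433.3333333 = 4.896923077 min
Convert return speed to m/min: 30 * 1000/60 = 500 m/min
Return time = 2122 / 500 = 4.244 min
Total cycle time:
= 2.0 + 4.896923077 + 2.5 + 4.244 + 1.8
= 15.4409 min


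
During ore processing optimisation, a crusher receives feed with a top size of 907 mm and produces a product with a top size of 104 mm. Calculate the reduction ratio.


8.7212

Reduction ratio = feed size / product size
= 907 / 104
= 8.7212


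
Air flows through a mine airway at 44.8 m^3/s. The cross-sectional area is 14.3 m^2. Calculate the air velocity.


Velocity = flow rate / cross-sectional area
= 44.8 / 14.3
= 3.1329 m/s

3.1329 m/s


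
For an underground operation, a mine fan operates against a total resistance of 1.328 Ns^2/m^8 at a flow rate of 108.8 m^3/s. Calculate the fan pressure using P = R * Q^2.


Compute Q^2:
Q^2 = 108.8^2 = 11837.44
Compute pressure:
P = R * Q^2 = 1.328 * 11837.44
= 15720.1203 Pa

15720.1203 Pa


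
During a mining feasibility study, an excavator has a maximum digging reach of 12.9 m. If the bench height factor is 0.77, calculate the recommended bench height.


Bench height = reach * factor
= 12.9 * 0.77
= 9.933 m

9.933 m


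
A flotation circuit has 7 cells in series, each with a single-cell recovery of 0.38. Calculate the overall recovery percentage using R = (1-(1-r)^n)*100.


Complement of single-cell recovery:
1 - r = 1 - 0.38 = 0.62
Raise to power n:
(1 - r)^7 = 0.62^7 = 0.03521614606
Overall recovery:
R = (1 - 0.03521614606) * 100
= 96.4784%

96.4784%


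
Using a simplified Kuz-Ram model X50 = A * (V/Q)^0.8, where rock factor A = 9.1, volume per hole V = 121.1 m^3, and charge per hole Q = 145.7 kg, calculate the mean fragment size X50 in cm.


Compute V/Q:
V/Q = 121.1 / 145.7 = 0.8311599176
Raise to the power 0.8:
(V/Q)^0.8 = 0.8311599176^0.8 = 0.8624772993
Multiply by A:
X50 = 9.1 * 0.8624772993
= 7.8485 cm

7.8485 cm


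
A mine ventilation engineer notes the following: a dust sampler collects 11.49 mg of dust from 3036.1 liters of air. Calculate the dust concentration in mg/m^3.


Convert liters to m^3: 1 m^3 = 1000 L
Concentration = mass / volume * 1000
= 11.49 / 3036.1 * 1000
= 0.003784460327 * 1000
= 3.7845 mg/m^3

3.7845 mg/m^3


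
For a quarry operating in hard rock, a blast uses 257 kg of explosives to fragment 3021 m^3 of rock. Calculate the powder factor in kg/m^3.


0.0851 kg/m^3

Powder factor = explosive mass / rock volume
= 257 / 3021
= 0.0851 kg/m^3


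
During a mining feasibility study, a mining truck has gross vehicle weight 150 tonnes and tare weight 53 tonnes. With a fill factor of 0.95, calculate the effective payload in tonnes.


Maximum payload = gross - tare
= 150 - 53 = 97 tonnes
Effective payload = max payload * fill factor
= 97 * 0.95
= 92.15 tonnes

92.15 tonnes


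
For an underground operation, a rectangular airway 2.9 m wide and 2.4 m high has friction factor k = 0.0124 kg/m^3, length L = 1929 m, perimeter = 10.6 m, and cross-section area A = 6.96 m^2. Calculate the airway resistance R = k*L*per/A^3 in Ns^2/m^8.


Compute the numerator:
k * L * per = 0.0124 * 1929 * 10.6
= 253.54776
Compute the denominator:
A^3 = 6.96^3 = 337.153536
Resistance:
R = 253.54776 / 337.153536
= 0.752 Ns^2/m^8

0.752 Ns^2/m^8


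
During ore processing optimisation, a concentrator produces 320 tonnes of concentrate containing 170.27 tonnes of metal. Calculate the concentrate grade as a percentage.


Grade = (metal in concentrate / concentrate mass) * 100
= (170.27 / 320) * 100
= 0.53209375 * 100
= 53.2094%

53.2094%


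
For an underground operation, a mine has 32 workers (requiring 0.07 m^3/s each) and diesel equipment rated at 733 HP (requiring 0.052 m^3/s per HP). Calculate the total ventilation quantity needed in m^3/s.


40.356 m^3/s

Airflow for workers:
Q_people = 32 * 0.07 = 2.24 m^3/s
Airflow for diesel equipment:
Q_diesel = 733 * 0.052 = 38.116 m^3/s
Total ventilation:
Q_total = 2.24 + 38.116
= 40.356 m^3/s


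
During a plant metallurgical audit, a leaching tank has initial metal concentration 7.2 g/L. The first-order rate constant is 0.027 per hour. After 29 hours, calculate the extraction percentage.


Compute the exponent:
-k * t = -0.027 * 29 = -0.783
Remaining concentration:
C = 7.2 * exp(-0.783)
= 7.2 * 0.457032854
= 3.290636549 g/L
Extracted = 7.2 - 3.290636549 = 3.909363451 g/L
Extraction % = 3.909363451 / 7.2 * 100
= 54.2967%

54.2967%


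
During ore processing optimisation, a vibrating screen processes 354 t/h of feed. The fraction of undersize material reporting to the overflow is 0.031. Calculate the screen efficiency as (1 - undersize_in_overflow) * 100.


96.9%

Screen efficiency = (1 - fraction of undersize in overflow) * 100
= (1 - 0.031) * 100
= 0.969 * 100
= 96.9%


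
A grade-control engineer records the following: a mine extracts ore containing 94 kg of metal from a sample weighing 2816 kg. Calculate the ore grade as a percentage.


3.3381%

Ore grade = (metal mass / ore mass) * 100
= (94 / 2816) * 100
= 0.03338068182 * 100
= 3.3381%


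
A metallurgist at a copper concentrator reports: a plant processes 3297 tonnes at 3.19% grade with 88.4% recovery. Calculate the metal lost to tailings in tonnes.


Total metal in feed:
= 3297 * 3.19 / 100 = 105.1743 tonnes
Metal recovered:
= 105.1743 * 88.4 / 100 = 92.9740812 tonnes
Metal lost to tailings:
= 105.1743 - 92.9740812
= 12.2002 tonnes

12.2002 tonnes


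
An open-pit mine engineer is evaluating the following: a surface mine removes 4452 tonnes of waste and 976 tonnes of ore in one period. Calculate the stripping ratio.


Stripping ratio = waste tonnage / ore tonnage
= 4452 / 976
= 4.5615

4.5615


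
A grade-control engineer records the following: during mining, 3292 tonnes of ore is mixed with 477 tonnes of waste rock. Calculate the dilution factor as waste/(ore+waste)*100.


12.6559%

Total material = ore + waste
= 3292 + 477 = 3769 tonnes
Dilution = waste / total * 100
= 477 / 3769 * 100
= 0.1265587689 * 100
= 12.6559%


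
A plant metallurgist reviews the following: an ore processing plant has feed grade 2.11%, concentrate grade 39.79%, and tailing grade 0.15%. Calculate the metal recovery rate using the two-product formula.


Using the two-product formula:
R = 100 * c * (f - t) / (f * (c - t))
Numerator = 100 * 39.79 * (2.11 - 0.15)
= 100 * 39.79 * 1.96
= 7798.84
Denominator = 2.11 * (39.79 - 0.15)
= 2.11 * 39.64
= 83.6404
R = 7798.84 / 83.6404
= 93.2425%

93.2425%


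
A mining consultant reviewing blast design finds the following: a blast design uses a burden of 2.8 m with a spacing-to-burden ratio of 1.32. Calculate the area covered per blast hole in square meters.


10.3488 m^2

First, find the spacing:
Spacing = burden * ratio = 2.8 * 1.32
= 3.696 m
Then, calculate the area:
Area = burden * spacing = 2.8 * 3.696
= 10.3488 m^2


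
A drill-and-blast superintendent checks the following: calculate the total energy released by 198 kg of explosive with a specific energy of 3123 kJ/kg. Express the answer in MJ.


Energy = mass * specific_energy / 1000
= 198 * 3123 / 1000
= 618354 / 1000
= 618.354 MJ

618.354 MJ


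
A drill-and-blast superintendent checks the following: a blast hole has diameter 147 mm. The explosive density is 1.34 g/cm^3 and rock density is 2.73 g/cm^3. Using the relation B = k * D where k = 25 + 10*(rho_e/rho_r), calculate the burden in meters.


First, compute k:
rho_e / rho_r = 1.34 / 2.73 = 0.4908424908
k = 25 + 10 * 0.4908424908 = 29.90842491
Then, compute burden:
B = k * D / 1000 = 29.90842491 * 147 / 1000
= 4396.538462 / 1000
= 4.3965 m

4.3965 m


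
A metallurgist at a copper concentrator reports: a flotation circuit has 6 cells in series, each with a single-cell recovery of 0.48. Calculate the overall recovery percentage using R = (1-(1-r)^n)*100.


98.0229%

Complement of single-cell recovery:
1 - r = 1 - 0.48 = 0.52
Raise to power n:
(1 - r)^6 = 0.52^6 = 0.01977060966
Overall recovery:
R = (1 - 0.01977060966) * 100
= 98.0229%


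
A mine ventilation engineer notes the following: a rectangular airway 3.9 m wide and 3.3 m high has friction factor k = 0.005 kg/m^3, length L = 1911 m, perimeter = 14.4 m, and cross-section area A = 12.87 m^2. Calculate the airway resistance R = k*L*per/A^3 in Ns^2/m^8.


Compute the numerator:
k * L * per = 0.005 * 1911 * 14.4
= 137.592
Compute the denominator:
A^3 = 12.87^3 = 2131.746903
Resistance:
R = 137.592 / 2131.746903
= 0.0645 Ns^2/m^8

0.0645 Ns^2/m^8


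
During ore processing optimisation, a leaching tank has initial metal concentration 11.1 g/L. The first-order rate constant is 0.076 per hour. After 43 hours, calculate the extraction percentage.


Compute the exponent:
-k * t = -0.076 * 43 = -3.268
Remaining concentration:
C = 11.1 * exp(-3.268)
= 11.1 * 0.03808251599
= 0.4227159275 g/L
Extracted = 11.1 - 0.4227159275 = 10.67728407 g/L
Extraction % = 10.67728407 / 11.1 * 100
= 96.1917%

96.1917%


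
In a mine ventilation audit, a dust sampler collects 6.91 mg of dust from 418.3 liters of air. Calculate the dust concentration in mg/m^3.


Convert liters to m^3: 1 m^3 = 1000 L
Concentration = mass / volume * 1000
= 6.91 / 418.3 * 1000
= 0.01651924456 * 1000
= 16.5192 mg/m^3

16.5192 mg/m^3


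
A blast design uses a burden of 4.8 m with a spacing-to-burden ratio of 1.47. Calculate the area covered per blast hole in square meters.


First, find the spacing:
Spacing = burden * ratio = 4.8 * 1.47
= 7.056 m
Then, calculate the area:
Area = burden * spacing = 4.8 * 7.056
= 33.8688 m^2

33.8688 m^2


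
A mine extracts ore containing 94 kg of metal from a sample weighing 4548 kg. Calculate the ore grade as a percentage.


2.0668%

Ore grade = (metal mass / ore mass) * 100
= (94 / 4548) * 100
= 0.02066842568 * 100
= 2.0668%


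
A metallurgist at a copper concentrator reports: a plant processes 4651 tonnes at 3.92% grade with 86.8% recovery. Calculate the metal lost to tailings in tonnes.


Total metal in feed:
= 4651 * 3.92 / 100 = 182.3192 tonnes
Metal recovered:
= 182.3192 * 86.8 / 100 = 158.2530656 tonnes
Metal lost to tailings:
= 182.3192 - 158.2530656
= 24.0661 tonnes

24.0661 tonnes


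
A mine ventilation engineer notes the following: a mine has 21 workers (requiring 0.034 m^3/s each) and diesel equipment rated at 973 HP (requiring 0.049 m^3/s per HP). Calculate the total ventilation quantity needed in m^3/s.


48.391 m^3/s

Airflow for workers:
Q_people = 21 * 0.034 = 0.714 m^3/s
Airflow for diesel equipment:
Q_diesel = 973 * 0.049 = 47.677 m^3/s
Total ventilation:
Q_total = 0.714 + 47.677
= 48.391 m^3/s


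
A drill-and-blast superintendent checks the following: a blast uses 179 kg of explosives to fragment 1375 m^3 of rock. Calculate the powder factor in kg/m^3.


0.1302 kg/m^3

Powder factor = explosive mass / rock volume
= 179 / 1375
= 0.1302 kg/m^3


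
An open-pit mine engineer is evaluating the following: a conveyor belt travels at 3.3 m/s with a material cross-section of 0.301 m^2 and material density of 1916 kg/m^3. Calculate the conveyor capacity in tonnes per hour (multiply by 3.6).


Volumetric flow = speed * area
= 3.3 * 0.301 = 0.9933 m^3/s
Mass flow = volumetric * density
= 0.9933 * 1916 = 1903.1628 kg/s
Convert to t/h: multiply by 3.6
Capacity = 1903.1628 * 3.6
= 6851.3861 t/h

6851.3861 t/h


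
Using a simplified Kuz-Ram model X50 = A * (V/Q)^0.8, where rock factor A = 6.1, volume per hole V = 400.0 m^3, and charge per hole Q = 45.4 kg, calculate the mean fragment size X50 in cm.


34.7803 cm

Compute V/Q:
V/Q = 400.0 / 45.4 = 8.810572687
Raise to the power 0.8:
(V/Q)^0.8 = 8.810572687^0.8 = 5.701686189
Multiply by A:
X50 = 6.1 * 5.701686189
= 34.7803 cm


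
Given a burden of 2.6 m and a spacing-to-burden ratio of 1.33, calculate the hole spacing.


Spacing = burden * ratio
= 2.6 * 1.33
= 3.458 m

3.458 m


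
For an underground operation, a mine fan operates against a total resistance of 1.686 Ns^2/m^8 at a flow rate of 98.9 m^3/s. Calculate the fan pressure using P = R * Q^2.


16491.1201 Pa

Compute Q^2:
Q^2 = 98.9^2 = 9781.21
Compute pressure:
P = R * Q^2 = 1.686 * 9781.21
= 16491.1201 Pa


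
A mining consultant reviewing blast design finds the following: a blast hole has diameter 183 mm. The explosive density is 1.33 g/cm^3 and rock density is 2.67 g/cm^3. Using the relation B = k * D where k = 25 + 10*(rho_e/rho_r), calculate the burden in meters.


5.4866 m

First, compute k:
rho_e / rho_r = 1.33 / 2.67 = 0.4981273408
k = 25 + 10 * 0.4981273408 = 29.98127341
Then, compute burden:
B = k * D / 1000 = 29.98127341 * 183 / 1000
= 5486.573034 / 1000
= 5.4866 m


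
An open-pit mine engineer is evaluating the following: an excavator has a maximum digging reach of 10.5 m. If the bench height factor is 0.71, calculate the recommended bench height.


7.455 m

Bench height = reach * factor
= 10.5 * 0.71
= 7.455 m


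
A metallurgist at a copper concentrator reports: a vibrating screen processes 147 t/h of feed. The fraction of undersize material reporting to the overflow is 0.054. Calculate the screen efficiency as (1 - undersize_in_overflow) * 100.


Screen efficiency = (1 - fraction of undersize in overflow) * 100
= (1 - 0.054) * 100
= 0.946 * 100
= 94.6%

94.6%


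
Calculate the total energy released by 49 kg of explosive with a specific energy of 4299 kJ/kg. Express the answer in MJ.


210.651 MJ

Energy = mass * specific_energy / 1000
= 49 * 4299 / 1000
= 210651 / 1000
= 210.651 MJ


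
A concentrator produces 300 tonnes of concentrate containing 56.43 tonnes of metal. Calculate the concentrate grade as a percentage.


18.81%

Grade = (metal in concentrate / concentrate mass) * 100
= (56.43 / 300) * 100
= 0.1881 * 100
= 18.81%


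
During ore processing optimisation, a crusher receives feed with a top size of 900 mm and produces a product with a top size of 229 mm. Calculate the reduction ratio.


Reduction ratio = feed size / product size
= 900 / 229
= 3.9301

3.9301


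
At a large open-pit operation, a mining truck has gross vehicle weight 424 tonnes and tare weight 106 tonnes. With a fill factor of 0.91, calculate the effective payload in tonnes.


Maximum payload = gross - tare
= 424 - 106 = 318 tonnes
Effective payload = max payload * fill factor
= 318 * 0.91
= 289.38 tonnes

289.38 tonnes


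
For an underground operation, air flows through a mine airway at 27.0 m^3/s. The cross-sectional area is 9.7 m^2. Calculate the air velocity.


2.7835 m/s

Velocity = flow rate / cross-sectional area
= 27.0 / 9.7
= 2.7835 m/s


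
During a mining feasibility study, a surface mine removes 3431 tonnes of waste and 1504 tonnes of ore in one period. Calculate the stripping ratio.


Stripping ratio = waste tonnage / ore tonnage
= 3431 / 1504
= 2.2813

2.2813


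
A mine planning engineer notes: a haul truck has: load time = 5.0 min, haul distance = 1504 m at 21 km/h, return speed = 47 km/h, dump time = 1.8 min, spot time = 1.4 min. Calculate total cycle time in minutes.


14.4171 min

Convert haul speed to m/min: 21 * 1000/60 = 350 m/min
Haul time = 1504 / 350 = 4.297142857 min
Convert return speed to m/min: 47 * 1000/60 = 783.3333333 m/min
Return time = 1504 / 783.3333333 = 1.92 min
Total cycle time:
= 5.0 + 4.297142857 + 1.8 + 1.92 + 1.4
= 14.4171 min


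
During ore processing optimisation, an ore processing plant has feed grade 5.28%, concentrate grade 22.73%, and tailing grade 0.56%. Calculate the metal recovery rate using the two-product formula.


91.652%

Using the two-product formula:
R = 100 * c * (f - t) / (f * (c - t))
Numerator = 100 * 22.73 * (5.28 - 0.56)
= 100 * 22.73 * 4.72
= 10728.56
Denominator = 5.28 * (22.73 - 0.56)
= 5.28 * 22.17
= 117.0576
R = 10728.56 / 117.0576
= 91.652%


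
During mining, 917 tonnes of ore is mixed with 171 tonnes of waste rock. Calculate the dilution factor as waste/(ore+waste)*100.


Total material = ore + waste
= 917 + 171 = 1088 tonnes
Dilution = waste / total * 100
= 171 / 1088 * 100
= 0.1571691176 * 100
= 15.7169%

15.7169%


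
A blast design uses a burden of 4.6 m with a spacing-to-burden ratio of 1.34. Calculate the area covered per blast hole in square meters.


First, find the spacing:
Spacing = burden * ratio = 4.6 * 1.34
= 6.164 m
Then, calculate the area:
Area = burden * spacing = 4.6 * 6.164
= 28.3544 m^2

28.3544 m^2


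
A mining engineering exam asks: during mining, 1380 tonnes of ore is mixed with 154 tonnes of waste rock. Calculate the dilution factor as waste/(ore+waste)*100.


Total material = ore + waste
= 1380 + 154 = 1534 tonnes
Dilution = waste / total * 100
= 154 / 1534 * 100
= 0.1003911343 * 100
= 10.0391%

10.0391%


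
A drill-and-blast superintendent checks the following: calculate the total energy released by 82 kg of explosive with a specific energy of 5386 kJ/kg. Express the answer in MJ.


441.652 MJ

Energy = mass * specific_energy / 1000
= 82 * 5386 / 1000
= 441652 / 1000
= 441.652 MJ


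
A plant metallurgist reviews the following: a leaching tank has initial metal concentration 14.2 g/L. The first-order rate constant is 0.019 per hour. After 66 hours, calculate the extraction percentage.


Compute the exponent:
-k * t = -0.019 * 66 = -1.254
Remaining concentration:
C = 14.2 * exp(-1.254)
= 14.2 * 0.2853610667
= 4.052127147 g/L
Extracted = 14.2 - 4.052127147 = 10.14787285 g/L
Extraction % = 10.14787285 / 14.2 * 100
= 71.4639%

71.4639%


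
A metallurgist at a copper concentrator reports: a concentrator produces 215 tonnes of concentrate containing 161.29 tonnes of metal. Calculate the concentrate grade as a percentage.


75.0186%

Grade = (metal in concentrate / concentrate mass) * 100
= (161.29 / 215) * 100
= 0.7501860465 * 100
= 75.0186%


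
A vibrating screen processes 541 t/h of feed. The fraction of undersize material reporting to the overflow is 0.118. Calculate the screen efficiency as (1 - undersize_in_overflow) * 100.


88.2%

Screen efficiency = (1 - fraction of undersize in overflow) * 100
= (1 - 0.118) * 100
= 0.882 * 100
= 88.2%


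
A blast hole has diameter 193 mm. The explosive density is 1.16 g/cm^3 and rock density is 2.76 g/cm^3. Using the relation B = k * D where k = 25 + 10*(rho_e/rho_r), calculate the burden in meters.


First, compute k:
rho_e / rho_r = 1.16 / 2.76 = 0.4202898551
k = 25 + 10 * 0.4202898551 = 29.20289855
Then, compute burden:
B = k * D / 1000 = 29.20289855 * 193 / 1000
= 5636.15942 / 1000
= 5.6362 m

5.6362 m


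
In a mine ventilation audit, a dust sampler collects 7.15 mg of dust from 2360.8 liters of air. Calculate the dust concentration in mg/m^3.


Convert liters to m^3: 1 m^3 = 1000 L
Concentration = mass / volume * 1000
= 7.15 / 2360.8 * 1000
= 0.003028634361 * 1000
= 3.0286 mg/m^3

3.0286 mg/m^3


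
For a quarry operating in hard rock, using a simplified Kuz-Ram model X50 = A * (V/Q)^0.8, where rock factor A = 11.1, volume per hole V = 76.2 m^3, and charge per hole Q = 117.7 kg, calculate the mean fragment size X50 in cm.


Compute V/Q:
V/Q = 76.2 / 117.7 = 0.6474086661
Raise to the power 0.8:
(V/Q)^0.8 = 0.6474086661^0.8 = 0.7062245439
Multiply by A:
X50 = 11.1 * 0.7062245439
= 7.8391 cm

7.8391 cm


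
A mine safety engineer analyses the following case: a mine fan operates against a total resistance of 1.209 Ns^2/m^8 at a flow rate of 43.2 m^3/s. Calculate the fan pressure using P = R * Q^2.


Compute Q^2:
Q^2 = 43.2^2 = 1866.24
Compute pressure:
P = R * Q^2 = 1.209 * 1866.24
= 2256.2842 Pa

2256.2842 Pa


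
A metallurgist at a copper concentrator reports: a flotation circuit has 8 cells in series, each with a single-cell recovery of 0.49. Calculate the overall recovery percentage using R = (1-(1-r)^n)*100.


99.5423%

Complement of single-cell recovery:
1 - r = 1 - 0.49 = 0.51
Raise to power n:
(1 - r)^8 = 0.51^8 = 0.004576794457
Overall recovery:
R = (1 - 0.004576794457) * 100
= 99.5423%


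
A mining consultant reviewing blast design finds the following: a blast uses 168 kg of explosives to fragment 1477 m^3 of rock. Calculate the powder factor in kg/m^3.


0.1137 kg/m^3

Powder factor = explosive mass / rock volume
= 168 / 1477
= 0.1137 kg/m^3


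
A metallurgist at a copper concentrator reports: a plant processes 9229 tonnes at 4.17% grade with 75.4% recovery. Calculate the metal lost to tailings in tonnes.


Total metal in feed:
= 9229 * 4.17 / 100 = 384.8493 tonnes
Metal recovered:
= 384.8493 * 75.4 / 100 = 290.1763722 tonnes
Metal lost to tailings:
= 384.8493 - 290.1763722
= 94.6729 tonnes

94.6729 tonnes


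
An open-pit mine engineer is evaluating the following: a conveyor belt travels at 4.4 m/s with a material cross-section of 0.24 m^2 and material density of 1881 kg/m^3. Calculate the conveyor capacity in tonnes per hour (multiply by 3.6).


Volumetric flow = speed * area
= 4.4 * 0.24 = 1.056 m^3/s
Mass flow = volumetric * density
= 1.056 * 1881 = 1986.336 kg/s
Convert to t/h: multiply by 3.6
Capacity = 1986.336 * 3.6
= 7150.8096 t/h

7150.8096 t/h


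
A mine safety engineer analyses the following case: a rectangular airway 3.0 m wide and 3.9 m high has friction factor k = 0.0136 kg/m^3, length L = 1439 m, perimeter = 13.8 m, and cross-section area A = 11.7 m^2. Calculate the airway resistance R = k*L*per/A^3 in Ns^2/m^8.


0.1686 Ns^2/m^8

Compute the numerator:
k * L * per = 0.0136 * 1439 * 13.8
= 270.07152
Compute the denominator:
A^3 = 11.7^3 = 1601.613
Resistance:
R = 270.07152 / 1601.613
= 0.1686 Ns^2/m^8


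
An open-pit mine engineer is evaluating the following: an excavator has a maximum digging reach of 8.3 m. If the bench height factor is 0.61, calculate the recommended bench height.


Bench height = reach * factor
= 8.3 * 0.61
= 5.063 m

5.063 m


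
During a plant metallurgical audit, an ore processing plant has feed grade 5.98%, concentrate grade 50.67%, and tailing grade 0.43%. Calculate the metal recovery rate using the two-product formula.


93.6037%

Using the two-product formula:
R = 100 * c * (f - t) / (f * (c - t))
Numerator = 100 * 50.67 * (5.98 - 0.43)
= 100 * 50.67 * 5.55
= 28121.85
Denominator = 5.98 * (50.67 - 0.43)
= 5.98 * 50.24
= 300.4352
R = 28121.85 / 300.4352
= 93.6037%


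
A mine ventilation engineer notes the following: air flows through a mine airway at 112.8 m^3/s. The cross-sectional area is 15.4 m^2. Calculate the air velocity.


7.3247 m/s

Velocity = flow rate / cross-sectional area
= 112.8 / 15.4
= 7.3247 m/s


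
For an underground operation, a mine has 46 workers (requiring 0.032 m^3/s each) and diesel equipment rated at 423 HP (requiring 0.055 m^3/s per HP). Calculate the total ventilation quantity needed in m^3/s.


24.737 m^3/s

Airflow for workers:
Q_people = 46 * 0.032 = 1.472 m^3/s
Airflow for diesel equipment:
Q_diesel = 423 * 0.055 = 23.265 m^3/s
Total ventilation:
Q_total = 1.472 + 23.265
= 24.737 m^3/s


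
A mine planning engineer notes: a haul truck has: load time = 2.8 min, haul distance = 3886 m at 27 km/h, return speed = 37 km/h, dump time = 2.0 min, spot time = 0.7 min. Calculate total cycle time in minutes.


20.4372 min

Convert haul speed to m/min: 27 * 1000/60 = 450 m/min
Haul time = 3886 / 450 = 8.635555556 min
Convert return speed to m/min: 37 * 1000/60 = 616.6666667 m/min
Return time = 3886 / 616.6666667 = 6.301621622 min
Total cycle time:
= 2.8 + 8.635555556 + 2.0 + 6.301621622 + 0.7
= 20.4372 min


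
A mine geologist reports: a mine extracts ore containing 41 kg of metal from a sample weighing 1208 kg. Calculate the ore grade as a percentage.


Ore grade = (metal mass / ore mass) * 100
= (41 / 1208) * 100
= 0.03394039735 * 100
= 3.394%

3.394%


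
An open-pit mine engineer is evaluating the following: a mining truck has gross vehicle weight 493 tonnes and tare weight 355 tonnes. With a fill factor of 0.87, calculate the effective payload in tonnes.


120.06 tonnes

Maximum payload = gross - tare
= 493 - 355 = 138 tonnes
Effective payload = max payload * fill factor
= 138 * 0.87
= 120.06 tonnes


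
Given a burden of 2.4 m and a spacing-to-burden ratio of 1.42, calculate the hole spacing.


3.408 m

Spacing = burden * ratio
= 2.4 * 1.42
= 3.408 m


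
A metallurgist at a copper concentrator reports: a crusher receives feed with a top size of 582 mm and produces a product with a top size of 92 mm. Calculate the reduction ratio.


Reduction ratio = feed size / product size
= 582 / 92
= 6.3261

6.3261


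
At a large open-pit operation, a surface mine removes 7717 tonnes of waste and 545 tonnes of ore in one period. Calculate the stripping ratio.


14.1596

Stripping ratio = waste tonnage / ore tonnage
= 7717 / 545
= 14.1596


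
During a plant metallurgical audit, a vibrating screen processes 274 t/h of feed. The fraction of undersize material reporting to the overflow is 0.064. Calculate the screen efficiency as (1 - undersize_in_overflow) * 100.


93.6%

Screen efficiency = (1 - fraction of undersize in overflow) * 100
= (1 - 0.064) * 100
= 0.936 * 100
= 93.6%


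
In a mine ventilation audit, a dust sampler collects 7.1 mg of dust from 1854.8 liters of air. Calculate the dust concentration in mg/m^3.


3.8279 mg/m^3

Convert liters to m^3: 1 m^3 = 1000 L
Concentration = mass / volume * 1000
= 7.1 / 1854.8 * 1000
= 0.003827905974 * 1000
= 3.8279 mg/m^3


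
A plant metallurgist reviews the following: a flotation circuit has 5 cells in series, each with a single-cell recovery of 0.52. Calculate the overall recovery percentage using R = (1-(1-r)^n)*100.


Complement of single-cell recovery:
1 - r = 1 - 0.52 = 0.48
Raise to power n:
(1 - r)^5 = 0.48^5 = 0.0254803968
Overall recovery:
R = (1 - 0.0254803968) * 100
= 97.452%

97.452%


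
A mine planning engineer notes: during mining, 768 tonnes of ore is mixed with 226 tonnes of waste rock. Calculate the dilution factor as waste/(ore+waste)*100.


Total material = ore + waste
= 768 + 226 = 994 tonnes
Dilution = waste / total * 100
= 226 / 994 * 100
= 0.2273641851 * 100
= 22.7364%

22.7364%


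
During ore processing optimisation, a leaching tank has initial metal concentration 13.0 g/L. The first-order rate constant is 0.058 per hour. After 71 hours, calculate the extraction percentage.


Compute the exponent:
-k * t = -0.058 * 71 = -4.118
Remaining concentration:
C = 13.0 * exp(-4.118)
= 13.0 * 0.01627703598
= 0.2116014678 g/L
Extracted = 13.0 - 0.2116014678 = 12.78839853 g/L
Extraction % = 12.78839853 / 13.0 * 100
= 98.3723%

98.3723%


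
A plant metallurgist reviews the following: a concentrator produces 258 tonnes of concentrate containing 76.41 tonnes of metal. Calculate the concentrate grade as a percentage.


Grade = (metal in concentrate / concentrate mass) * 100
= (76.41 / 258) * 100
= 0.2961627907 * 100
= 29.6163%

29.6163%


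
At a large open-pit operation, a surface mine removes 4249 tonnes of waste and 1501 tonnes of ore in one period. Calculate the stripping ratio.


2.8308

Stripping ratio = waste tonnage / ore tonnage
= 4249 / 1501
= 2.8308


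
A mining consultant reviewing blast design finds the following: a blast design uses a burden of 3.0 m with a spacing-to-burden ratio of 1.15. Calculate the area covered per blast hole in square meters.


First, find the spacing:
Spacing = burden * ratio = 3.0 * 1.15
= 3.45 m
Then, calculate the area:
Area = burden * spacing = 3.0 * 3.45
= 10.35 m^2

10.35 m^2


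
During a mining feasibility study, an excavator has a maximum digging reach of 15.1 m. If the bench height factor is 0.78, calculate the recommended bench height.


11.778 m

Bench height = reach * factor
= 15.1 * 0.78
= 11.778 m


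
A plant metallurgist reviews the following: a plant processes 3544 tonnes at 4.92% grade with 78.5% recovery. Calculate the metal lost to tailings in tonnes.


37.4884 tonnes

Total metal in feed:
= 3544 * 4.92 / 100 = 174.3648 tonnes
Metal recovered:
= 174.3648 * 78.5 / 100 = 136.876368 tonnes
Metal lost to tailings:
= 174.3648 - 136.876368
= 37.4884 tonnes


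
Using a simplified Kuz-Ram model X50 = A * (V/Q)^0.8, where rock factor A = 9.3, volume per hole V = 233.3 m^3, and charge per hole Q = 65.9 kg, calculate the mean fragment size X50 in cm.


Compute V/Q:
V/Q = 233.3 / 65.9 = 3.540212443
Raise to the power 0.8:
(V/Q)^0.8 = 3.540212443^0.8 = 2.749308402
Multiply by A:
X50 = 9.3 * 2.749308402
= 25.5686 cm

25.5686 cm


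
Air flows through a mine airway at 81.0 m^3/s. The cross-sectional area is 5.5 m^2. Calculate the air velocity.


Velocity = flow rate / cross-sectional area
= 81.0 / 5.5
= 14.7273 m/s

14.7273 m/s


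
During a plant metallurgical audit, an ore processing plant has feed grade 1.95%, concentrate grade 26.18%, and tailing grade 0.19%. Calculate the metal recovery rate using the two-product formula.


Using the two-product formula:
R = 100 * c * (f - t) / (f * (c - t))
Numerator = 100 * 26.18 * (1.95 - 0.19)
= 100 * 26.18 * 1.76
= 4607.68
Denominator = 1.95 * (26.18 - 0.19)
= 1.95 * 25.99
= 50.6805
R = 4607.68 / 50.6805
= 90.9162%

90.9162%


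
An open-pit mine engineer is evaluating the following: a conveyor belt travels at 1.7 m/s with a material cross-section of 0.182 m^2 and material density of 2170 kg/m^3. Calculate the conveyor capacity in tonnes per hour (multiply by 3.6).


Volumetric flow = speed * area
= 1.7 * 0.182 = 0.3094 m^3/s
Mass flow = volumetric * density
= 0.3094 * 2170 = 671.398 kg/s
Convert to t/h: multiply by 3.6
Capacity = 671.398 * 3.6
= 2417.0328 t/h

2417.0328 t/h


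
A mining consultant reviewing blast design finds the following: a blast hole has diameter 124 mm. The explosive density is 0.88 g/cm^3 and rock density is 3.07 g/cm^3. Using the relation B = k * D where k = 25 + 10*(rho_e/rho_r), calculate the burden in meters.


3.4554 m

First, compute k:
rho_e / rho_r = 0.88 / 3.07 = 0.2866449511
k = 25 + 10 * 0.2866449511 = 27.86644951
Then, compute burden:
B = k * D / 1000 = 27.86644951 * 124 / 1000
= 3455.439739 / 1000
= 3.4554 m


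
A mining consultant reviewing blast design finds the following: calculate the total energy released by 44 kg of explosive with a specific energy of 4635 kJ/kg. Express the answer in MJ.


Energy = mass * specific_energy / 1000
= 44 * 4635 / 1000
= 203940 / 1000
= 203.94 MJ

203.94 MJ


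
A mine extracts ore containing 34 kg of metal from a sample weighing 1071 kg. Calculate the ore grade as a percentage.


Ore grade = (metal mass / ore mass) * 100
= (34 / 1071) * 100
= 0.03174603175 * 100
= 3.1746%

3.1746%
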